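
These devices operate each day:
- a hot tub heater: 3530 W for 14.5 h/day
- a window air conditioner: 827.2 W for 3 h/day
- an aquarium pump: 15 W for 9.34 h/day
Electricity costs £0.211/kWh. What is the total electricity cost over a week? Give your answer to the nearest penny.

hot tub heater: 3530 W × 14.5 h × 7 d = 358,295 Wh = 358.3 kWh
window air conditioner: 827.2 W × 3 h × 7 d = 17,371 Wh = 17.37 kWh
aquarium pump: 15 W × 9.34 h × 7 d = 981 Wh = 0.9807 kWh
Total energy = 358.3 + 17.37 + 0.9807 = 376.6 kWh
Cost = 376.6 kWh × £0.211 = £79.47

£79.47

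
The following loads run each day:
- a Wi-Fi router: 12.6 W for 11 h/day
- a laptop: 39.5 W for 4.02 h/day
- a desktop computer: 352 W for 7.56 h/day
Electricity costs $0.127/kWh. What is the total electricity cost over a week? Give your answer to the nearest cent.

$2.63

Wi-Fi router: 12.6 W × 11 h × 7 d = 970 Wh = 0.9702 kWh
laptop: 39.5 W × 4.02 h × 7 d = 1,112 Wh = 1.112 kWh
desktop computer: 352 W × 7.56 h × 7 d = 18,628 Wh = 18.63 kWh
Total energy = 0.9702 + 1.112 + 18.63 = 20.71 kWh
Cost = 20.71 kWh × $0.127 = $2.63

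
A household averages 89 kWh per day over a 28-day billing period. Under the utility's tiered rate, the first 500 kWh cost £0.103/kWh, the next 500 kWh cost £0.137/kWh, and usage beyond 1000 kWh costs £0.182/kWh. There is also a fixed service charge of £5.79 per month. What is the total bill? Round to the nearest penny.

£397.33

Usage = 89 kWh/day × 28 days = 2492 kWh
First 500 kWh × £0.103 = £51.50
Next 500 kWh × £0.137 = £68.50
Remaining 1492 kWh × £0.182 = £271.54
Energy charge = £391.54; + service £5.79 = £397.33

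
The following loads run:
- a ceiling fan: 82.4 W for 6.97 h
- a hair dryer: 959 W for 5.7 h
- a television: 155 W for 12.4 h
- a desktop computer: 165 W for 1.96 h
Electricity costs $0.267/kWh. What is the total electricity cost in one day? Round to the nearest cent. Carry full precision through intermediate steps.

ceiling fan: 82.4 W × 6.97 h = 574 Wh = 0.5743 kWh
hair dryer: 959 W × 5.7 h = 5,466 Wh = 5.466 kWh
television: 155 W × 12.4 h = 1,922 Wh = 1.922 kWh
desktop computer: 165 W × 1.96 h = 323 Wh = 0.3234 kWh
Total energy = 0.5743 + 5.466 + 1.922 + 0.3234 = 8.286 kWh
Cost = 8.286 kWh × $0.267 = $2.21

$2.21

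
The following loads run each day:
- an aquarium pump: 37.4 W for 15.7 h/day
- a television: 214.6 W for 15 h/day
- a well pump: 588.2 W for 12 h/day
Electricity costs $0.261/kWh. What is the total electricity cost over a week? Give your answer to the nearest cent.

aquarium pump: 37.4 W × 15.7 h × 7 d = 4,110 Wh = 4.11 kWh
television: 214.6 W × 15 h × 7 d = 22,533 Wh = 22.53 kWh
well pump: 588.2 W × 12 h × 7 d = 49,409 Wh = 49.41 kWh
Total energy = 4.11 + 22.53 + 49.41 = 76.05 kWh
Cost = 76.05 kWh × $0.261 = $19.85

$19.85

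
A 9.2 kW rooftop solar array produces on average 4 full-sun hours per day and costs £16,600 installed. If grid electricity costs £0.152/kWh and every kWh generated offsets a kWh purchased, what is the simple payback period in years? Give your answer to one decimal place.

Daily generation = 9.2 kW × 4 h = 36.8 kWh
Annual generation = 36.8 × 365 = 13432 kWh
Annual savings = 13432 × £0.152 = £2,041.66
Payback = £16,600 / £2,041.66 = 8.13 years

8.1 years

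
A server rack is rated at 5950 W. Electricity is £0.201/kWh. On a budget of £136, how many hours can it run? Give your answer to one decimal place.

113.7 h

Energy budget = £136 / £0.201 per kWh = 676.6 kWh = 676,617 Wh
Runtime = 676,617 Wh / 5950 W = 113.7 h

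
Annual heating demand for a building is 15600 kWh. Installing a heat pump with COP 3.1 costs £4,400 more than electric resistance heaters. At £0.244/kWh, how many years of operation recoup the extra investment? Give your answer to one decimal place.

1.7 years

Resistance: 15600 kWh × £0.244 = £3,806.40/yr
Heat pump: 15600 / 3.1 = 5032 kWh in → × £0.244 = £1,227.87/yr
Annual savings = £2,578.53
Payback = £4,400 / £2,578.53 = 1.71 years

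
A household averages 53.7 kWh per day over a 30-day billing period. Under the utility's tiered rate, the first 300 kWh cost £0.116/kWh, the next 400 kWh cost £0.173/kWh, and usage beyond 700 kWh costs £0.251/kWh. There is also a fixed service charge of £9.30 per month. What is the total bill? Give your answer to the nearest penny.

£341.96

Usage = 53.7 kWh/day × 30 days = 1611 kWh
First 300 kWh × £0.116 = £34.80
Next 400 kWh × £0.173 = £69.20
Remaining 911 kWh × £0.251 = £228.66
Energy charge = £332.66; + service £9.30 = £341.96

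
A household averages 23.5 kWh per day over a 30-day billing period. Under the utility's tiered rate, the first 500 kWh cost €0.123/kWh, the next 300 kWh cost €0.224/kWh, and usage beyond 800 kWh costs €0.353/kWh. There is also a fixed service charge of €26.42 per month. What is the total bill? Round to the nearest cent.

€133.84

Usage = 23.5 kWh/day × 30 days = 705 kWh
First 500 kWh × €0.123 = €61.50
Next 205 kWh × €0.224 = €45.92
Remaining tier: 0 kWh (not reached)
Energy charge = €107.42; + service €26.42 = €133.84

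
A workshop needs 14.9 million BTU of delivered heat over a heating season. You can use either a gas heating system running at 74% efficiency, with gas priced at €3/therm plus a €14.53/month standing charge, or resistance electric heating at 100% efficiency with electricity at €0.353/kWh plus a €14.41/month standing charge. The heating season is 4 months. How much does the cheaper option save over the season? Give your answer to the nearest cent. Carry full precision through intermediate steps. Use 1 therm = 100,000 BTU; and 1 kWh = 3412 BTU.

Heat load = 14.9 × 10⁶ BTU = 14,900,000 BTU
Gas: input = 14,900,000 / 0.740 = 20,135,135 BTU = 201.4 therm → 201.4 × €3 = €604.05; + 4 × €14.53 standing = €662.17
Electric: 14,900,000 BTU / 3412 = 4,367 kWh → × €0.353 = €1,541.53; + 4 × €14.41 standing = €1,599.17
Difference = |€662.17 − €1,599.17| = €937.00

€937.00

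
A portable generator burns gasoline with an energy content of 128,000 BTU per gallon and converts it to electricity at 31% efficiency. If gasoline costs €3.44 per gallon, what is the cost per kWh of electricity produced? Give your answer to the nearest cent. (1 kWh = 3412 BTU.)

Electrical output per gallon = 128,000 BTU × 0.31 / 3412 BTU/kWh = 11.63 kWh
Cost per kWh = €3.44 / 11.63 kWh = €0.296

€0.30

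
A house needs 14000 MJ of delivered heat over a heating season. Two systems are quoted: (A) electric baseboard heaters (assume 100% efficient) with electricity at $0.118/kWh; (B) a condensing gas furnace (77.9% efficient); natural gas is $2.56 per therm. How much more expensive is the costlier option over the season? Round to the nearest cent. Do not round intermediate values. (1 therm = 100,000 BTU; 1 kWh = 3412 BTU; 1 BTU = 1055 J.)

Heat load = 14000 MJ = 14,000,000,000 J / 1055 = 13,270,142 BTU
Gas: input = 13,270,142 / 0.779 = 17,034,842 BTU = 170.3 therm → 170.3 × $2.56 = $436.09
Electric: 13,270,142 BTU / 3412 = 3,889 kWh → × $0.118 = $458.93
Difference = |$436.09 − $458.93| = $22.84

$22.84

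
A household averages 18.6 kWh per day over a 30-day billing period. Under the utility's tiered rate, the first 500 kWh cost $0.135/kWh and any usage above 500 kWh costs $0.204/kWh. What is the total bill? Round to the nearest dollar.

Usage = 18.6 kWh/day × 30 days = 558 kWh
First 500 kWh × $0.135 = $67.50
Remaining 58 kWh × $0.204 = $11.83
Total = $79.33 ≈ $79

$79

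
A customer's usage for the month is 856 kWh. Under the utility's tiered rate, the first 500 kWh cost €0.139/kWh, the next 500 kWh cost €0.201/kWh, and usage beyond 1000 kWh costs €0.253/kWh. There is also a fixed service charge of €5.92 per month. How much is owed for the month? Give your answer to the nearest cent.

€146.98

First 500 kWh × €0.139 = €69.50
Next 356 kWh × €0.201 = €71.56
Remaining tier: 0 kWh (not reached)
Energy charge = €141.06; + service €5.92 = €146.98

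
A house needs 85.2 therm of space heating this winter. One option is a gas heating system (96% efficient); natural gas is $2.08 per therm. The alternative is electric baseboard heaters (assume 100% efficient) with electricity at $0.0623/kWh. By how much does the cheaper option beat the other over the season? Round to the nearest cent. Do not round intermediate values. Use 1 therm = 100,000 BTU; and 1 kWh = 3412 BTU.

Heat load = 85.2 therm × 100,000 = 8,520,000 BTU
Gas: input = 8,520,000 / 0.96 = 8,875,000 BTU = 88.75 therm → 88.75 × $2.08 = $184.60
Electric: 8,520,000 BTU / 3412 = 2,497 kWh → × $0.0623 = $155.57
Difference = |$184.60 − $155.57| = $29.03

$29.03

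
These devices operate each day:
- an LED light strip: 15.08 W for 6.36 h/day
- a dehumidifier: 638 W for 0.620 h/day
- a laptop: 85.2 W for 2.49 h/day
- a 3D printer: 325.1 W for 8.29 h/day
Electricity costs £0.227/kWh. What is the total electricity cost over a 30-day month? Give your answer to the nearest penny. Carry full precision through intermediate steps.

£23.15

LED light strip: 15.08 W × 6.36 h × 30 d = 2,877 Wh = 2.877 kWh
dehumidifier: 638 W × 0.620 h × 30 d = 11,867 Wh = 11.87 kWh
laptop: 85.2 W × 2.49 h × 30 d = 6,364 Wh = 6.364 kWh
3D printer: 325.1 W × 8.29 h × 30 d = 80,852 Wh = 80.85 kWh
Total energy = 2.877 + 11.87 + 6.364 + 80.85 = 102 kWh
Cost = 102 kWh × £0.227 = £23.15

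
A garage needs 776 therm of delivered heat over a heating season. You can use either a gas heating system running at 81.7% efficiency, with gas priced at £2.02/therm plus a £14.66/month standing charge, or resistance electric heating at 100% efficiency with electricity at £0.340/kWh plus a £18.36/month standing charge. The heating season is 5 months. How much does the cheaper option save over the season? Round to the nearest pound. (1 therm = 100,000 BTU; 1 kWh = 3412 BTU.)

£5833

Heat load = 776 therm × 100,000 = 77,600,000 BTU
Gas: input = 77,600,000 / 0.817 = 94,981,640 BTU = 949.8 therm → 949.8 × £2.02 = £1,918.63; + 5 × £14.66 standing = £1,991.93
Electric: 77,600,000 BTU / 3412 = 22,740 kWh → × £0.340 = £7,732.71; + 5 × £18.36 standing = £7,824.51
Difference = |£1,991.93 − £7,824.51| = £5,832.58 ≈ £5833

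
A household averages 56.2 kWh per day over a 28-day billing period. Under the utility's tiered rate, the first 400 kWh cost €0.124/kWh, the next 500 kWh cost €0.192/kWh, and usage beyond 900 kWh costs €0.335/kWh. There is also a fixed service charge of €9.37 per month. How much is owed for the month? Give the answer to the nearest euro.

€381

Usage = 56.2 kWh/day × 28 days = 1573.6 kWh
First 400 kWh × €0.124 = €49.60
Next 500 kWh × €0.192 = €96.00
Remaining 673.6 kWh × €0.335 = €225.66
Energy charge = €371.26; + service €9.37 = €380.63 ≈ €381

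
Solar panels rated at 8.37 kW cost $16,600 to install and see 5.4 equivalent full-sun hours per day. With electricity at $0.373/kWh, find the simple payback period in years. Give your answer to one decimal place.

2.7 years

Daily generation = 8.37 kW × 5.4 h = 45.2 kWh
Annual generation = 45.2 × 365 = 16497 kWh
Annual savings = 16497 × $0.373 = $6,153.48
Payback = $16,600 / $6,153.48 = 2.7 years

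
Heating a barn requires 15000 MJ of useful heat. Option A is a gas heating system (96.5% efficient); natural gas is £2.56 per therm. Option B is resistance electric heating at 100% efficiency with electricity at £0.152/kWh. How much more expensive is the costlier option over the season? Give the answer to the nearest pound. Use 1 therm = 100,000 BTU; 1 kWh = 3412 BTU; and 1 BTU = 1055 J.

£256

Heat load = 15000 MJ = 15,000,000,000 J / 1055 = 14,218,009 BTU
Gas: input = 14,218,009 / 0.965 = 14,733,689 BTU = 147.3 therm → 147.3 × £2.56 = £377.18
Electric: 14,218,009 BTU / 3412 = 4,167 kWh → × £0.152 = £633.39
Difference = |£377.18 − £633.39| = £256.21 ≈ £256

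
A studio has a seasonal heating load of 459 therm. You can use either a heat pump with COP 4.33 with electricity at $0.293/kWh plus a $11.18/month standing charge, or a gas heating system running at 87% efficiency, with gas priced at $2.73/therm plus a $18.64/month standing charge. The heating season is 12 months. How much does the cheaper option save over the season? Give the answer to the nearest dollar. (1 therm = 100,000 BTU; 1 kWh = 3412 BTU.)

$620

Heat load = 459 therm × 100,000 = 45,900,000 BTU
Gas: input = 45,900,000 / 0.87 = 52,758,621 BTU = 527.6 therm → 527.6 × $2.73 = $1,440.31; + 12 × $18.64 standing = $1,663.99
Heat pump: 45,900,000 BTU / 3412 = 13,450 kWh heat; / 4.33 = 3,107 kWh in → × $0.293 = $910.30; + 12 × $11.18 standing = $1,044.46
Difference = |$1,663.99 − $1,044.46| = $619.53 ≈ $620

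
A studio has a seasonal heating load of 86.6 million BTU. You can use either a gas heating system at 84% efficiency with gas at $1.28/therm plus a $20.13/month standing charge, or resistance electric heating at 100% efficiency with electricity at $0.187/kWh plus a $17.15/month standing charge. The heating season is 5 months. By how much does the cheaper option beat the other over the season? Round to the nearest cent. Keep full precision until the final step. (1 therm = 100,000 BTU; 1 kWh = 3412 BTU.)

$3411.73

Heat load = 86.6 × 10⁶ BTU = 86,600,000 BTU
Gas: input = 86,600,000 / 0.84 = 103,095,238 BTU = 1,031 therm → 1,031 × $1.28 = $1,319.62; + 5 × $20.13 standing = $1,420.27
Electric: 86,600,000 BTU / 3412 = 25,380 kWh → × $0.187 = $4,746.25; + 5 × $17.15 standing = $4,832.00
Difference = |$1,420.27 − $4,832.00| = $3,411.73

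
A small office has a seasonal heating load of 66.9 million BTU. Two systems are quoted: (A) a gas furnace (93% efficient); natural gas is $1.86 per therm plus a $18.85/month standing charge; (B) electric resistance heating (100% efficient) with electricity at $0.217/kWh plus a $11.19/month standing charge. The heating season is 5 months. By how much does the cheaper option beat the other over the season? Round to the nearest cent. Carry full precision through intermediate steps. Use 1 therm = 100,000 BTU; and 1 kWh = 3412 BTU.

$2878.48

Heat load = 66.9 × 10⁶ BTU = 66,900,000 BTU
Gas: input = 66,900,000 / 0.93 = 71,935,484 BTU = 719.4 therm → 719.4 × $1.86 = $1,338.00; + 5 × $18.85 standing = $1,432.25
Electric: 66,900,000 BTU / 3412 = 19,610 kWh → × $0.217 = $4,254.78; + 5 × $11.19 standing = $4,310.73
Difference = |$1,432.25 − $4,310.73| = $2,878.48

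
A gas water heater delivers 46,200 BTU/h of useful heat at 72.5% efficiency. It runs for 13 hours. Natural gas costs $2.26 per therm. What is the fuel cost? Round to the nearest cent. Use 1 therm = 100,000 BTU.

$18.72

Heat delivered = 46,200 BTU/h × 13 h = 600,600 BTU
Gas input = 600,600 / 0.725 = 828,414 BTU
= 828,414 / 100,000 = 8.284 therm
Cost = 8.284 × $2.26/therm = $18.72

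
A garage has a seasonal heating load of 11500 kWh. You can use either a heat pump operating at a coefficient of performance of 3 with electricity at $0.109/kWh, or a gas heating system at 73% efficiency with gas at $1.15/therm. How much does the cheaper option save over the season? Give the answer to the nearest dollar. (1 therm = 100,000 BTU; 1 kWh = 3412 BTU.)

Heat load = 11500 kWh × 3412 = 39,238,000 BTU
Gas: input = 39,238,000 / 0.73 = 53,750,685 BTU = 537.5 therm → 537.5 × $1.15 = $618.13
Heat pump: 39,238,000 BTU / 3412 = 11,500 kWh heat; / 3 = 3,833 kWh in → × $0.109 = $417.83
Difference = |$618.13 − $417.83| = $200.30 ≈ $200

$200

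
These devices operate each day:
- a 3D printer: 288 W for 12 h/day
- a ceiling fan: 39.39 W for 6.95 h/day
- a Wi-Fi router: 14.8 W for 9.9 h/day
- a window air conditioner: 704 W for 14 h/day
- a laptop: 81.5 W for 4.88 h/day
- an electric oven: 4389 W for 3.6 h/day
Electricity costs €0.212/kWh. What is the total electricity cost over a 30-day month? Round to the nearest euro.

3D printer: 288 W × 12 h × 30 d = 103,680 Wh = 103.7 kWh
ceiling fan: 39.39 W × 6.95 h × 30 d = 8,213 Wh = 8.213 kWh
Wi-Fi router: 14.8 W × 9.9 h × 30 d = 4,396 Wh = 4.396 kWh
window air conditioner: 704 W × 14 h × 30 d = 295,680 Wh = 295.7 kWh
laptop: 81.5 W × 4.88 h × 30 d = 11,932 Wh = 11.93 kWh
electric oven: 4389 W × 3.6 h × 30 d = 474,012 Wh = 474 kWh
Total energy = 103.7 + 8.213 + 4.396 + 295.7 + 11.93 + 474 = 897.9 kWh
Cost = 897.9 kWh × €0.212 = €190.36 ≈ €190

€190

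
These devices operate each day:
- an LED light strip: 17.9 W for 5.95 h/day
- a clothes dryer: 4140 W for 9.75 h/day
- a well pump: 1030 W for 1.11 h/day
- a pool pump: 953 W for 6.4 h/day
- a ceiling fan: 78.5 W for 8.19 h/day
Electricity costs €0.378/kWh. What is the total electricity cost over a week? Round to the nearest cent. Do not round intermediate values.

LED light strip: 17.9 W × 5.95 h × 7 d = 746 Wh = 0.7455 kWh
clothes dryer: 4140 W × 9.75 h × 7 d = 282,555 Wh = 282.6 kWh
well pump: 1030 W × 1.11 h × 7 d = 8,003 Wh = 8.003 kWh
pool pump: 953 W × 6.4 h × 7 d = 42,694 Wh = 42.69 kWh
ceiling fan: 78.5 W × 8.19 h × 7 d = 4,500 Wh = 4.5 kWh
Total energy = 0.7455 + 282.6 + 8.003 + 42.69 + 4.5 = 338.5 kWh
Cost = 338.5 kWh × €0.378 = €127.95

€127.95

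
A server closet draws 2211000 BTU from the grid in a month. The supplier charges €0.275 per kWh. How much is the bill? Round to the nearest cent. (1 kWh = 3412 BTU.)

€178.20

2211000 BTU × (0.00029308 kWh/BTU) = 648 kWh
Cost = 648 kWh × €0.275/kWh = €178.20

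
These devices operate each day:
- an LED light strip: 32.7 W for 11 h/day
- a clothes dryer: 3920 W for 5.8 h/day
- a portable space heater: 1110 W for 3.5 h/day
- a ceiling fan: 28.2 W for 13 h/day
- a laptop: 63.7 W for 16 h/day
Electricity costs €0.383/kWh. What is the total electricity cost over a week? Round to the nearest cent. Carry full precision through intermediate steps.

€76.05

LED light strip: 32.7 W × 11 h × 7 d = 2,518 Wh = 2.518 kWh
clothes dryer: 3920 W × 5.8 h × 7 d = 159,152 Wh = 159.2 kWh
portable space heater: 1110 W × 3.5 h × 7 d = 27,195 Wh = 27.2 kWh
ceiling fan: 28.2 W × 13 h × 7 d = 2,566 Wh = 2.566 kWh
laptop: 63.7 W × 16 h × 7 d = 7,134 Wh = 7.134 kWh
Total energy = 2.518 + 159.2 + 27.2 + 2.566 + 7.134 = 198.6 kWh
Cost = 198.6 kWh × €0.383 = €76.05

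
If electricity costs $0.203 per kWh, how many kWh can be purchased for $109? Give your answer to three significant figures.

537 kWh

$109 / $0.203 per kWh = 536.9 kWh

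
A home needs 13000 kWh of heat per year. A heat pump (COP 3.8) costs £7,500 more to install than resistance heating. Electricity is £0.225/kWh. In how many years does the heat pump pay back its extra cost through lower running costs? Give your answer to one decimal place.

Resistance: 13000 kWh × £0.225 = £2,925.00/yr
Heat pump: 13000 / 3.8 = 3421 kWh in → × £0.225 = £769.74/yr
Annual savings = £2,155.26
Payback = £7,500 / £2,155.26 = 3.48 years

3.5 years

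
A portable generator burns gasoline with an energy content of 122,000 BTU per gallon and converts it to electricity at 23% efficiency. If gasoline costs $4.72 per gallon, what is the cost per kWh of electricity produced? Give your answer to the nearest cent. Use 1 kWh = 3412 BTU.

$0.57

Electrical output per gallon = 122,000 BTU × 0.23 / 3412 BTU/kWh = 8.224 kWh
Cost per kWh = $4.72 / 8.224 kWh = $0.574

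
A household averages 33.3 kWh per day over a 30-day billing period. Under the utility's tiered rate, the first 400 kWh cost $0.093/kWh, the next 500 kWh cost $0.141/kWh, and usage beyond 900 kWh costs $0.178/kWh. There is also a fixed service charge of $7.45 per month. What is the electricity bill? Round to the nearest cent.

$132.77

Usage = 33.3 kWh/day × 30 days = 999 kWh
First 400 kWh × $0.093 = $37.20
Next 500 kWh × $0.141 = $70.50
Remaining 99 kWh × $0.178 = $17.62
Energy charge = $125.32; + service $7.45 = $132.77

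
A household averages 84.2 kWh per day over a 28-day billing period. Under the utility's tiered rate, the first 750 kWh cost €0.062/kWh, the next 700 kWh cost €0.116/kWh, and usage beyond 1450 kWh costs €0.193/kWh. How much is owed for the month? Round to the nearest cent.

Usage = 84.2 kWh/day × 28 days = 2357.6 kWh
First 750 kWh × €0.062 = €46.50
Next 700 kWh × €0.116 = €81.20
Remaining 907.6 kWh × €0.193 = €175.17
Total = €302.87

€302.87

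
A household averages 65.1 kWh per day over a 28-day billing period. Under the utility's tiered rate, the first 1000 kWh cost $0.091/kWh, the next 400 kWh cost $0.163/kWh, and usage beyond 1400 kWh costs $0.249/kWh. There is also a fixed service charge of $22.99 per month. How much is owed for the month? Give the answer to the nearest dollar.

$284

Usage = 65.1 kWh/day × 28 days = 1822.8 kWh
First 1000 kWh × $0.091 = $91.00
Next 400 kWh × $0.163 = $65.20
Remaining 422.8 kWh × $0.249 = $105.28
Energy charge = $261.48; + service $22.99 = $284.47 ≈ $284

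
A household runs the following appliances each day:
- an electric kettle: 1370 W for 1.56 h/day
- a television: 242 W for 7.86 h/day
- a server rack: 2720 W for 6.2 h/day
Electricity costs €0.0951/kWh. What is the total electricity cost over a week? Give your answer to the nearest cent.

€13.92

electric kettle: 1370 W × 1.56 h × 7 d = 14,960 Wh = 14.96 kWh
television: 242 W × 7.86 h × 7 d = 13,315 Wh = 13.31 kWh
server rack: 2720 W × 6.2 h × 7 d = 118,048 Wh = 118 kWh
Total energy = 14.96 + 13.31 + 118 = 146.3 kWh
Cost = 146.3 kWh × €0.0951 = €13.92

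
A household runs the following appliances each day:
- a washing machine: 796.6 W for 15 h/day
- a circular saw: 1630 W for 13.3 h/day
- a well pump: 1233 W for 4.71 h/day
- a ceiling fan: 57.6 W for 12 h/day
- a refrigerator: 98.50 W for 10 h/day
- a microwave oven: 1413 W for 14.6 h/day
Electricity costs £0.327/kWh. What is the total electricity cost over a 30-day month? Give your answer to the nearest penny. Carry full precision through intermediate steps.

washing machine: 796.6 W × 15 h × 30 d = 358,470 Wh = 358.5 kWh
circular saw: 1630 W × 13.3 h × 30 d = 650,370 Wh = 650.4 kWh
well pump: 1233 W × 4.71 h × 30 d = 174,223 Wh = 174.2 kWh
ceiling fan: 57.6 W × 12 h × 30 d = 20,736 Wh = 20.74 kWh
refrigerator: 98.50 W × 10 h × 30 d = 29,550 Wh = 29.55 kWh
microwave oven: 1413 W × 14.6 h × 30 d = 618,894 Wh = 618.9 kWh
Total energy = 358.5 + 650.4 + 174.2 + 20.74 + 29.55 + 618.9 = 1,852 kWh
Cost = 1,852 kWh × £0.327 = £605.68

£605.68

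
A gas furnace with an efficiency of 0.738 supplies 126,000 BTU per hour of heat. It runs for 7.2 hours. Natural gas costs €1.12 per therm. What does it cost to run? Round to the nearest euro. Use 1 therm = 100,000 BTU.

Heat delivered = 126,000 BTU/h × 7.2 h = 907,200 BTU
Gas input = 907,200 / 0.738 = 1,229,268 BTU
= 1,229,268 / 100,000 = 12.29 therm
Cost = 12.29 × €1.12/therm = €13.77 ≈ €14

€14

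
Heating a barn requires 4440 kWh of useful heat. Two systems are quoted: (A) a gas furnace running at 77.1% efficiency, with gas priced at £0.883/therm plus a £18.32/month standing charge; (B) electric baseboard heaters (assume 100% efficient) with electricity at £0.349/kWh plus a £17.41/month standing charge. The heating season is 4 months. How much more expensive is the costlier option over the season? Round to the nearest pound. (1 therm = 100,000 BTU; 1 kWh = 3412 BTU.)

£1372

Heat load = 4440 kWh × 3412 = 15,149,280 BTU
Gas: input = 15,149,280 / 0.771 = 19,648,872 BTU = 196.5 therm → 196.5 × £0.883 = £173.50; + 4 × £18.32 standing = £246.78
Electric: 15,149,280 BTU / 3412 = 4,440 kWh → × £0.349 = £1,549.56; + 4 × £17.41 standing = £1,619.20
Difference = |£246.78 − £1,619.20| = £1,372.42 ≈ £1372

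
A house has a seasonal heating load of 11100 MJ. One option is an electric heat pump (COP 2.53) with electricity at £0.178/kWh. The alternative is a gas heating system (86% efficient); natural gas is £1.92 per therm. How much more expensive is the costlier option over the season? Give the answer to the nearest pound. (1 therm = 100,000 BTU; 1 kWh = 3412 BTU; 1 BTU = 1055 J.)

Heat load = 11100 MJ = 11,100,000,000 J / 1055 = 10,521,327 BTU
Gas: input = 10,521,327 / 0.86 = 12,234,101 BTU = 122.3 therm → 122.3 × £1.92 = £234.89
Heat pump: 10,521,327 BTU / 3412 = 3,084 kWh heat; / 2.53 = 1,219 kWh in → × £0.178 = £216.95
Difference = |£234.89 − £216.95| = £17.94 ≈ £18

£18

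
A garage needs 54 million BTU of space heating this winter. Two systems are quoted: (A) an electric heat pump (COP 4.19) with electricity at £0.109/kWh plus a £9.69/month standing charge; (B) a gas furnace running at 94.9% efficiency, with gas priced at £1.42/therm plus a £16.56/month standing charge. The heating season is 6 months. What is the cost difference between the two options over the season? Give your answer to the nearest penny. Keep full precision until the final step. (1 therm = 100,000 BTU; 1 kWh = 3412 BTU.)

£437.51

Heat load = 54 × 10⁶ BTU = 54,000,000 BTU
Gas: input = 54,000,000 / 0.949 = 56,902,002 BTU = 569 therm → 569 × £1.42 = £808.01; + 6 × £16.56 standing = £907.37
Heat pump: 54,000,000 BTU / 3412 = 15,830 kWh heat; / 4.19 = 3,777 kWh in → × £0.109 = £411.72; + 6 × £9.69 standing = £469.86
Difference = |£907.37 − £469.86| = £437.51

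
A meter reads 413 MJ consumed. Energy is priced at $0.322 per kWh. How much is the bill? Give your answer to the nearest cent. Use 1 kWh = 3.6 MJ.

413 MJ × (0.27778 kWh/MJ) = 114.7 kWh
Cost = 114.7 kWh × $0.322/kWh = $36.94

$36.94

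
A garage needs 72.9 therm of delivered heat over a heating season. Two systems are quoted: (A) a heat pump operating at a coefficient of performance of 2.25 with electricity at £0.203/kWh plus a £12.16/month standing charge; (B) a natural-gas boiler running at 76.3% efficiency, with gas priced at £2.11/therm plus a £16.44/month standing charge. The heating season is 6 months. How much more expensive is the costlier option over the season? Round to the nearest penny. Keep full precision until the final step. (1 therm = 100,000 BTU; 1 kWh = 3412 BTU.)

Heat load = 72.9 therm × 100,000 = 7,290,000 BTU
Gas: input = 7,290,000 / 0.763 = 9,554,391 BTU = 95.54 therm → 95.54 × £2.11 = £201.60; + 6 × £16.44 standing = £300.24
Heat pump: 7,290,000 BTU / 3412 = 2,137 kWh heat; / 2.25 = 949.6 kWh in → × £0.203 = £192.77; + 6 × £12.16 standing = £265.73
Difference = |£300.24 − £265.73| = £34.51

£34.51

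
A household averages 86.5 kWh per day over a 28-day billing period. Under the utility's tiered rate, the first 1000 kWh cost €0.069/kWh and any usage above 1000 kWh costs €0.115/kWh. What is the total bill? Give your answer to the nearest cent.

Usage = 86.5 kWh/day × 28 days = 2422 kWh
First 1000 kWh × €0.069 = €69.00
Remaining 1422 kWh × €0.115 = €163.53
Total = €232.53

€232.53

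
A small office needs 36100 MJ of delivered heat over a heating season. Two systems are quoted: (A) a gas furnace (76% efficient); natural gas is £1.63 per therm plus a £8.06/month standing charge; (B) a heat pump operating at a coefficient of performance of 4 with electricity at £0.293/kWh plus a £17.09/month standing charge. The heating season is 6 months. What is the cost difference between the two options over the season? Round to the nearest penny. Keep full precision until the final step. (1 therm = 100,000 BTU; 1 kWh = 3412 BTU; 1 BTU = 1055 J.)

£54.90

Heat load = 36100 MJ = 36,100,000,000 J / 1055 = 34,218,009 BTU
Gas: input = 34,218,009 / 0.76 = 45,023,697 BTU = 450.2 therm → 450.2 × £1.63 = £733.89; + 6 × £8.06 standing = £782.25
Heat pump: 34,218,009 BTU / 3412 = 10,030 kWh heat; / 4 = 2,507 kWh in → × £0.293 = £734.60; + 6 × £17.09 standing = £837.14
Difference = |£782.25 − £837.14| = £54.90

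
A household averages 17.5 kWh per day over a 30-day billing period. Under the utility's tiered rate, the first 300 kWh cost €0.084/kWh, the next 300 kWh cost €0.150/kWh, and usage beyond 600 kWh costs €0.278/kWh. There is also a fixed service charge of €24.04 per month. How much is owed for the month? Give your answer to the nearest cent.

€82.99

Usage = 17.5 kWh/day × 30 days = 525 kWh
First 300 kWh × €0.084 = €25.20
Next 225 kWh × €0.150 = €33.75
Remaining tier: 0 kWh (not reached)
Energy charge = €58.95; + service €24.04 = €82.99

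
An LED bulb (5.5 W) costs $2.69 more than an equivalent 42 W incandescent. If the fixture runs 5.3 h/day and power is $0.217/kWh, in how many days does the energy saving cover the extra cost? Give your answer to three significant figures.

Power saved = 42 − 5.5 = 36.5 W
Daily energy saved = 36.5 W × 5.3 h = 193.4 Wh = 0.19345 kWh
Daily savings = 0.19345 × $0.217 = $0.0420
Payback = $2.69 / $0.0420 per day = 64.08 days

64.1 days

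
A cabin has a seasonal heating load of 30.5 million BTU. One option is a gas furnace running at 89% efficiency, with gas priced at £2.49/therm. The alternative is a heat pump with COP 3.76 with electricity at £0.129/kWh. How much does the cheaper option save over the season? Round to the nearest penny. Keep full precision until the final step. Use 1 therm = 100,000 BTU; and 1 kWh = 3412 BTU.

Heat load = 30.5 × 10⁶ BTU = 30,500,000 BTU
Gas: input = 30,500,000 / 0.89 = 34,269,663 BTU = 342.7 therm → 342.7 × £2.49 = £853.31
Heat pump: 30,500,000 BTU / 3412 = 8,939 kWh heat; / 3.76 = 2,377 kWh in → × £0.129 = £306.69
Difference = |£853.31 − £306.69| = £546.63

£546.63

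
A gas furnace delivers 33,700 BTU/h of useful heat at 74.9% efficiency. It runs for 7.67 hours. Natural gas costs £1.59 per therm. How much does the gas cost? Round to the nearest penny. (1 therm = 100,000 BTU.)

£5.49

Heat delivered = 33,700 BTU/h × 7.67 h = 258,479 BTU
Gas input = 258,479 / 0.749 = 345,099 BTU
= 345,099 / 100,000 = 3.451 therm
Cost = 3.451 × £1.59/therm = £5.49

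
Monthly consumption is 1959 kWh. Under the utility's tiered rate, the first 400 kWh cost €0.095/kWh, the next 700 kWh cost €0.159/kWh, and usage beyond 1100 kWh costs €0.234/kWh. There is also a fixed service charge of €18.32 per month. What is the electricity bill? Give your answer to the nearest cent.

€368.63

First 400 kWh × €0.095 = €38.00
Next 700 kWh × €0.159 = €111.30
Remaining 859 kWh × €0.234 = €201.01
Energy charge = €350.31; + service €18.32 = €368.63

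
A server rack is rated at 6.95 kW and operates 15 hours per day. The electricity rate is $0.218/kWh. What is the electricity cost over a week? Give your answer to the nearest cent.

Energy = 6950 W × 15 h/day × 7 days = 729,750 Wh = 729.8 kWh
Cost = 729.8 kWh × $0.218/kWh = $159.09

$159.09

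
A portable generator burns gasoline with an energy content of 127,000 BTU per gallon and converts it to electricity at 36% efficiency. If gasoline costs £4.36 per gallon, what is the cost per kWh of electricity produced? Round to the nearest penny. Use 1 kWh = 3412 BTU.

Electrical output per gallon = 127,000 BTU × 0.36 / 3412 BTU/kWh = 13.4 kWh
Cost per kWh = £4.36 / 13.4 kWh = £0.325

£0.33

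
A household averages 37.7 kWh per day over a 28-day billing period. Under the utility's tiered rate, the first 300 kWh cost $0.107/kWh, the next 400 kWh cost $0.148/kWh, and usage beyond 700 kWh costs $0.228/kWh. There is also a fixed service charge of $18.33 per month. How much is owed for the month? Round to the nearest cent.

$190.71

Usage = 37.7 kWh/day × 28 days = 1055.6 kWh
First 300 kWh × $0.107 = $32.10
Next 400 kWh × $0.148 = $59.20
Remaining 355.6 kWh × $0.228 = $81.08
Energy charge = $172.38; + service $18.33 = $190.71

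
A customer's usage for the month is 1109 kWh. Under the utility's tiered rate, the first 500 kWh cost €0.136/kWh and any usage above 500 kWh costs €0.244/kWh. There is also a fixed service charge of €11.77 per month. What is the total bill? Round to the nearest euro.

First 500 kWh × €0.136 = €68.00
Remaining 609 kWh × €0.244 = €148.60
Energy charge = €216.60; + service €11.77 = €228.37 ≈ €228

€228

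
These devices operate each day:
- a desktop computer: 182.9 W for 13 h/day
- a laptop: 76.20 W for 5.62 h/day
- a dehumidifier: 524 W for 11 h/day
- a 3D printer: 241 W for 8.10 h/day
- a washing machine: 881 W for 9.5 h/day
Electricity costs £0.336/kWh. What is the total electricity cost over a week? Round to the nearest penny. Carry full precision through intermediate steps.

£44.43

desktop computer: 182.9 W × 13 h × 7 d = 16,644 Wh = 16.64 kWh
laptop: 76.20 W × 5.62 h × 7 d = 2,998 Wh = 2.998 kWh
dehumidifier: 524 W × 11 h × 7 d = 40,348 Wh = 40.35 kWh
3D printer: 241 W × 8.10 h × 7 d = 13,665 Wh = 13.66 kWh
washing machine: 881 W × 9.5 h × 7 d = 58,586 Wh = 58.59 kWh
Total energy = 16.64 + 2.998 + 40.35 + 13.66 + 58.59 = 132.2 kWh
Cost = 132.2 kWh × £0.336 = £44.43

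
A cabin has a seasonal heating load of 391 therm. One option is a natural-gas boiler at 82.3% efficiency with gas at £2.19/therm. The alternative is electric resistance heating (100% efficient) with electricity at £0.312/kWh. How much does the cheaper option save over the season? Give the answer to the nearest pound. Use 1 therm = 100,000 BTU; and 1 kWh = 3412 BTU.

Heat load = 391 therm × 100,000 = 39,100,000 BTU
Gas: input = 39,100,000 / 0.823 = 47,509,113 BTU = 475.1 therm → 475.1 × £2.19 = £1,040.45
Electric: 39,100,000 BTU / 3412 = 11,460 kWh → × £0.312 = £3,575.38
Difference = |£1,040.45 − £3,575.38| = £2,534.93 ≈ £2535

£2535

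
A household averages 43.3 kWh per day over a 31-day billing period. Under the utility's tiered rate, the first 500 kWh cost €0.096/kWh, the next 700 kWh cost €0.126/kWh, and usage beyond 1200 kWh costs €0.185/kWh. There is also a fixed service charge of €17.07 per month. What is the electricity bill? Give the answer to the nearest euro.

Usage = 43.3 kWh/day × 31 days = 1342.3 kWh
First 500 kWh × €0.096 = €48.00
Next 700 kWh × €0.126 = €88.20
Remaining 142.3 kWh × €0.185 = €26.33
Energy charge = €162.53; + service €17.07 = €179.60 ≈ €180

€180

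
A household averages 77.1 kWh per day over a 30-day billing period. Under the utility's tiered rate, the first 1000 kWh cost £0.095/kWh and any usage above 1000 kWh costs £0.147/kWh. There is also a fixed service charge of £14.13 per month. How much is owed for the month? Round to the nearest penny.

£302.14

Usage = 77.1 kWh/day × 30 days = 2313 kWh
First 1000 kWh × £0.095 = £95.00
Remaining 1313 kWh × £0.147 = £193.01
Energy charge = £288.01; + service £14.13 = £302.14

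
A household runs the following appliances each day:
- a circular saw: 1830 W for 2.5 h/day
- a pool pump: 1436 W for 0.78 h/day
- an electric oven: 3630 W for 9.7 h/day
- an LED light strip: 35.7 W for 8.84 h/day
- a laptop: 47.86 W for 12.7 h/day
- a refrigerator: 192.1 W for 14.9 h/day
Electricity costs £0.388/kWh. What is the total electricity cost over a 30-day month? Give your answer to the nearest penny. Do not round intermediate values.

£520.21

circular saw: 1830 W × 2.5 h × 30 d = 137,250 Wh = 137.2 kWh
pool pump: 1436 W × 0.78 h × 30 d = 33,602 Wh = 33.6 kWh
electric oven: 3630 W × 9.7 h × 30 d = 1,056,330 Wh = 1,056 kWh
LED light strip: 35.7 W × 8.84 h × 30 d = 9,468 Wh = 9.468 kWh
laptop: 47.86 W × 12.7 h × 30 d = 18,235 Wh = 18.23 kWh
refrigerator: 192.1 W × 14.9 h × 30 d = 85,869 Wh = 85.87 kWh
Total energy = 137.2 + 33.6 + 1,056 + 9.468 + 18.23 + 85.87 = 1,341 kWh
Cost = 1,341 kWh × £0.388 = £520.21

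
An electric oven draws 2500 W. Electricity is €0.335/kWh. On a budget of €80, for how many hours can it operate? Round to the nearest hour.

96 h

Energy budget = €80 / €0.335 per kWh = 238.8 kWh = 238,806 Wh
Runtime = 238,806 Wh / 2500 W = 95.52 h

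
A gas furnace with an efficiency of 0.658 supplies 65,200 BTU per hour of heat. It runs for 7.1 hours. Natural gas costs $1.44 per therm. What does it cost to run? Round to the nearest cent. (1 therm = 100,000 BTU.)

Heat delivered = 65,200 BTU/h × 7.1 h = 462,920 BTU
Gas input = 462,920 / 0.658 = 703,526 BTU
= 703,526 / 100,000 = 7.035 therm
Cost = 7.035 × $1.44/therm = $10.13

$10.13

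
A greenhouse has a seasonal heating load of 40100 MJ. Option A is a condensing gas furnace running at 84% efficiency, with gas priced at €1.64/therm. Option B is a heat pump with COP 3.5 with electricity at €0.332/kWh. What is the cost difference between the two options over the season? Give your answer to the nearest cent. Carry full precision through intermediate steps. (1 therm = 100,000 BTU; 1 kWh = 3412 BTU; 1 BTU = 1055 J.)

Heat load = 40100 MJ = 40,100,000,000 J / 1055 = 38,009,479 BTU
Gas: input = 38,009,479 / 0.84 = 45,249,379 BTU = 452.5 therm → 452.5 × €1.64 = €742.09
Heat pump: 38,009,479 BTU / 3412 = 11,140 kWh heat; / 3.5 = 3,183 kWh in → × €0.332 = €1,056.70
Difference = |€742.09 − €1,056.70| = €314.61

€314.61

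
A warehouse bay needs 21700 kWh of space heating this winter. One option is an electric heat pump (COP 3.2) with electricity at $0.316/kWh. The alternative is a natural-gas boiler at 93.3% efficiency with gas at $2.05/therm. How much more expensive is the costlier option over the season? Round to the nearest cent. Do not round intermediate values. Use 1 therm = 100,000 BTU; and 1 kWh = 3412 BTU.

Heat load = 21700 kWh × 3412 = 74,040,400 BTU
Gas: input = 74,040,400 / 0.933 = 79,357,342 BTU = 793.6 therm → 793.6 × $2.05 = $1,626.83
Heat pump: 74,040,400 BTU / 3412 = 21,700 kWh heat; / 3.2 = 6,781 kWh in → × $0.316 = $2,142.88
Difference = |$1,626.83 − $2,142.88| = $516.05

$516.05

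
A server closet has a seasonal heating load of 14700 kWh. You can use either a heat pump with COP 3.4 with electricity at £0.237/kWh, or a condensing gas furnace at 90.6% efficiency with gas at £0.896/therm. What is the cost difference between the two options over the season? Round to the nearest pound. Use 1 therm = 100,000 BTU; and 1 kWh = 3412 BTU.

£529

Heat load = 14700 kWh × 3412 = 50,156,400 BTU
Gas: input = 50,156,400 / 0.906 = 55,360,265 BTU = 553.6 therm → 553.6 × £0.896 = £496.03
Heat pump: 50,156,400 BTU / 3412 = 14,700 kWh heat; / 3.4 = 4,324 kWh in → × £0.237 = £1,024.68
Difference = |£496.03 − £1,024.68| = £528.65 ≈ £529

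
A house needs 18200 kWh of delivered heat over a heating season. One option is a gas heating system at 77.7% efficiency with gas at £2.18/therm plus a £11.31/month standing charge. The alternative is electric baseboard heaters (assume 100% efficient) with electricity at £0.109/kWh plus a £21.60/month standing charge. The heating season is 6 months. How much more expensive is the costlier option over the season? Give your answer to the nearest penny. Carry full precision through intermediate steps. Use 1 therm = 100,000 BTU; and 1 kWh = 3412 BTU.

Heat load = 18200 kWh × 3412 = 62,098,400 BTU
Gas: input = 62,098,400 / 0.777 = 79,920,721 BTU = 799.2 therm → 799.2 × £2.18 = £1,742.27; + 6 × £11.31 standing = £1,810.13
Electric: 62,098,400 BTU / 3412 = 18,200 kWh → × £0.109 = £1,983.80; + 6 × £21.60 standing = £2,113.40
Difference = |£1,810.13 − £2,113.40| = £303.27

£303.27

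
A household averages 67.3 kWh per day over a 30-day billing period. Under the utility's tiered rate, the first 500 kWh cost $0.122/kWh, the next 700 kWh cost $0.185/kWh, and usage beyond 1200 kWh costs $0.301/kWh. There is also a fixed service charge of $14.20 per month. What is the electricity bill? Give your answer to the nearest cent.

Usage = 67.3 kWh/day × 30 days = 2019 kWh
First 500 kWh × $0.122 = $61.00
Next 700 kWh × $0.185 = $129.50
Remaining 819 kWh × $0.301 = $246.52
Energy charge = $437.02; + service $14.20 = $451.22

$451.22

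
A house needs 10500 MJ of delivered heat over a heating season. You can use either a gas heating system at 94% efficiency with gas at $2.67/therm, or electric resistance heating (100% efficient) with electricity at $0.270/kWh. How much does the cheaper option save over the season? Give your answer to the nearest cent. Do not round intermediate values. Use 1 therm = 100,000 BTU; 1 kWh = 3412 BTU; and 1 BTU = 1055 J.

Heat load = 10500 MJ = 10,500,000,000 J / 1055 = 9,952,607 BTU
Gas: input = 9,952,607 / 0.940 = 10,587,879 BTU = 105.9 therm → 105.9 × $2.67 = $282.70
Electric: 9,952,607 BTU / 3412 = 2,917 kWh → × $0.270 = $787.57
Difference = |$282.70 − $787.57| = $504.88

$504.88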